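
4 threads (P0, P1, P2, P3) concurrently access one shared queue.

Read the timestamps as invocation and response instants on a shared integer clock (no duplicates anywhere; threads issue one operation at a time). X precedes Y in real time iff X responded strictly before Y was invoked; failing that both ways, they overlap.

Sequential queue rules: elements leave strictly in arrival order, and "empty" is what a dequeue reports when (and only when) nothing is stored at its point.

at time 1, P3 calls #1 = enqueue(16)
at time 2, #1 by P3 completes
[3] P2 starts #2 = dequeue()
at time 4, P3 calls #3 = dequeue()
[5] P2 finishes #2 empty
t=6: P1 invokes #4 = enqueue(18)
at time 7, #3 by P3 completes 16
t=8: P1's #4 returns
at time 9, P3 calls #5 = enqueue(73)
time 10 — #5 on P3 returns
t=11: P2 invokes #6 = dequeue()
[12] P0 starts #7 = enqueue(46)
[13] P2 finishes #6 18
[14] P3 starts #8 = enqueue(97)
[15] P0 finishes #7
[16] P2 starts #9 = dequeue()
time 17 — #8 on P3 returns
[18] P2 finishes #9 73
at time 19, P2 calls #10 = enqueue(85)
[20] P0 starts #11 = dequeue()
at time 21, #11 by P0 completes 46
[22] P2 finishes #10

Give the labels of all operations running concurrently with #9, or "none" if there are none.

#9 runs from 16 to 18; window-overlapping ops are concurrent
#1 [1,2]: before
#2 [3,5]: before
#3 [4,7]: before
#4 [6,8]: before
#5 [9,10]: before
#6 [11,13]: before
#7 [12,15]: before
#8 [14,17]: concurrent
#10 [19,22]: after
#11 [20,21]: after

#8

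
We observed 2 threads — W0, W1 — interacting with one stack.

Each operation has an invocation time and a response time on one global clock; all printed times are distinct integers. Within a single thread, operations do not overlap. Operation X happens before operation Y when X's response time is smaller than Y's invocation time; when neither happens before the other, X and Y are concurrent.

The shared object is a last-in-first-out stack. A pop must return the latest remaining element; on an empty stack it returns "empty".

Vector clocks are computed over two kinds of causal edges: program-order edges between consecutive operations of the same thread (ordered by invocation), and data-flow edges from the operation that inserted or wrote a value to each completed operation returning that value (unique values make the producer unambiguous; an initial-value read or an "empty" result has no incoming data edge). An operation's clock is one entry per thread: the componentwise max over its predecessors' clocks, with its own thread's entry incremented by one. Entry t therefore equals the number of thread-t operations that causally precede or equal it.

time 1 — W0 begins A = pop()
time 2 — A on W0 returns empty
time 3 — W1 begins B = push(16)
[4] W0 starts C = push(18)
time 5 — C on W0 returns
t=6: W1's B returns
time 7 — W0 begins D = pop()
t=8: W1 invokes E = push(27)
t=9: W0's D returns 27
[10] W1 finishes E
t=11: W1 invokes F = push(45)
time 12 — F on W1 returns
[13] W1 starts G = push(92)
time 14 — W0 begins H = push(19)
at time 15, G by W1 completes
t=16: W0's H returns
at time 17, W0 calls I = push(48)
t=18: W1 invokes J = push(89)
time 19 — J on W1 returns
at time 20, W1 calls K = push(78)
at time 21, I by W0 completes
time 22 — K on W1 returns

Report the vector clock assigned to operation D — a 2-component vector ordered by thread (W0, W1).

B, invoked 3, has no incoming edges; only W1's bump applies → (0, 1)
A, invoked 1, has no incoming edges; only W0's bump applies → (1, 0)
E, invoked 8, takes VC(B)=(0, 1) under max, adds 1 for W1 → (0, 2)
C, invoked 4, takes VC(A)=(1, 0) under max, adds 1 for W0 → (2, 0)
F, invoked 11, takes VC(E)=(0, 2) under max, adds 1 for W1 → (0, 3)
G, invoked 13, takes VC(F)=(0, 3) under max, adds 1 for W1 → (0, 4)
J, invoked 18, takes VC(G)=(0, 4) under max, adds 1 for W1 → (0, 5)
D, invoked 7, takes VC(C)=(2, 0), VC(E)=(0, 2) under max, adds 1 for W0 → (3, 2)
K, invoked 20, takes VC(J)=(0, 5) under max, adds 1 for W1 → (0, 6)
H, invoked 14, takes VC(D)=(3, 2) under max, adds 1 for W0 → (4, 2)
I, invoked 17, takes VC(H)=(4, 2) under max, adds 1 for W0 → (5, 2)
target: VC(D) = (3, 2)

(3, 2)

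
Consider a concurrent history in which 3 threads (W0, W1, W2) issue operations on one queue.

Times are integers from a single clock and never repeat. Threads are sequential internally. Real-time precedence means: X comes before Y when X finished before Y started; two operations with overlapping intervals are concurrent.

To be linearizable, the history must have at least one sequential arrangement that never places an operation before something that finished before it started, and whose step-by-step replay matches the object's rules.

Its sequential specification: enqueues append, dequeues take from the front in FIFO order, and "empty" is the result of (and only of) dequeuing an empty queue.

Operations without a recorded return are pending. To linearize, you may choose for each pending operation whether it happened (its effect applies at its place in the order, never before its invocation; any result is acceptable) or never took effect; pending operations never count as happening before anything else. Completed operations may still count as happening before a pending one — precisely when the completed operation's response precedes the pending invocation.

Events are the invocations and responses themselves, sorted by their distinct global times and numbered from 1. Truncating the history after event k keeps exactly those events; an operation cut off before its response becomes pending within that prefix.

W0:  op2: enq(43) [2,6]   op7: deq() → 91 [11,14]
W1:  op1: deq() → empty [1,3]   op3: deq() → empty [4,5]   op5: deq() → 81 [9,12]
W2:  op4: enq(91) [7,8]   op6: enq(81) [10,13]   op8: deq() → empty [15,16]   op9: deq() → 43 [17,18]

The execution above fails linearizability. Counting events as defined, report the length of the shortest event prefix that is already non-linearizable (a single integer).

one valid order for events 1..11 is op1, op3, op2, op4:
after step 1 (op1 deq() → empty): queue <>
after step 2 (op3 deq() → empty): queue <>
after step 3 (op2 enq(43)): queue <43>
after step 4 (op4 enq(91)): queue <43,91>
include event 12 — op5 responding at 12 — and every candidate order breaks
including or dropping the 2 pending operations (op6, op7) in any combination fails
take op1, op2, op3, op4, op5 (pending dropped): step 3 already fails, because op3 deq() → empty cannot occur there
take op1, op3, op2, op4, op5 (pending dropped): step 5 already fails, because op5 deq() → 81 cannot occur there

12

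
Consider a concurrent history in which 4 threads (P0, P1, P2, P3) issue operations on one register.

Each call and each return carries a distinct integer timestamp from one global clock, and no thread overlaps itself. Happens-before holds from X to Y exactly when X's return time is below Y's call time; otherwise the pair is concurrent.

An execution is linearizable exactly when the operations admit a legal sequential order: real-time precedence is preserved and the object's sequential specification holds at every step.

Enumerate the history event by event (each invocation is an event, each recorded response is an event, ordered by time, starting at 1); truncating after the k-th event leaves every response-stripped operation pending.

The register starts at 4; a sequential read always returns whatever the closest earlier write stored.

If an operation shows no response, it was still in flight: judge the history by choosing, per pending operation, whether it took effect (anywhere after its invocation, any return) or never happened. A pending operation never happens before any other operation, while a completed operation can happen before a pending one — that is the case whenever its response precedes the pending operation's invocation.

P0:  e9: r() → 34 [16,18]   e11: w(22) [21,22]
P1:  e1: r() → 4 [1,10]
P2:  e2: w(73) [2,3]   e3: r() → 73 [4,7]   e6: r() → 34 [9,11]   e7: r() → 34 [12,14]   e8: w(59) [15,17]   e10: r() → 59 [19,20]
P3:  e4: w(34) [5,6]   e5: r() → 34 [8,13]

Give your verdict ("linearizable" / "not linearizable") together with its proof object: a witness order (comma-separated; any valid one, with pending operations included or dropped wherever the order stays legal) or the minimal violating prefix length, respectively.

after step 1 (e1 r() → 4): value 4
after step 2 (e2 w(73)): value 73
after step 3 (e3 r() → 73): value 73
after step 4 (e4 w(34)): value 34
after step 5 (e5 r() → 34): value 34
after step 6 (e6 r() → 34): value 34
after step 7 (e7 r() → 34): value 34
after step 8 (e9 r() → 34): value 34
after step 9 (e8 w(59)): value 59
after step 10 (e10 r() → 59): value 59
after step 11 (e11 w(22)): value 22

linearizable — witness: e1, e2, e3, e4, e5, e6, e7, e9, e8, e10, e11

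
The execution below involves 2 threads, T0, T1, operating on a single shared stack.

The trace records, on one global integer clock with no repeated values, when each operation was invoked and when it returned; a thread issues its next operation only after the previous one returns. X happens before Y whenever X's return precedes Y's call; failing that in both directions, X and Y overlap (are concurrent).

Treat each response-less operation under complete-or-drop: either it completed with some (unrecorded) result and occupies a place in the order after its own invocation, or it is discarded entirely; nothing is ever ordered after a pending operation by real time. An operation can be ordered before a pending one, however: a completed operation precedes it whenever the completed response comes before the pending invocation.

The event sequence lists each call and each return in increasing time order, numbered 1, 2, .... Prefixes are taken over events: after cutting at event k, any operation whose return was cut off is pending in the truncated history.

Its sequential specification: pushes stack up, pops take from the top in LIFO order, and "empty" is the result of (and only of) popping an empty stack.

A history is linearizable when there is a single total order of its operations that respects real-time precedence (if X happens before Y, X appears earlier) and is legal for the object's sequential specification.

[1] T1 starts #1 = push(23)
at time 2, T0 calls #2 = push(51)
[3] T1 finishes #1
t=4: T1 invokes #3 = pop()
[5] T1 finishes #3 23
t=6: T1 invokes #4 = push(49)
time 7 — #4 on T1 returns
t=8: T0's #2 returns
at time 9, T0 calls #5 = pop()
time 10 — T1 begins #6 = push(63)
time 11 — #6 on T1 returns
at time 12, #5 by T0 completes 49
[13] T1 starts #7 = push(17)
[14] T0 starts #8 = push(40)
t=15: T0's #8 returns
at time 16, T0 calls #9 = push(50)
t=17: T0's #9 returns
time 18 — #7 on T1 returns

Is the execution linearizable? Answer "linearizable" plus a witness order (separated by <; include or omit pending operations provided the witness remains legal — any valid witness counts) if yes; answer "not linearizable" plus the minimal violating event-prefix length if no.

after step 1 (#1 push(23)): stack <23>
after step 2 (#3 pop() → 23): stack <>
after step 3 (#2 push(51)): stack <51>
after step 4 (#4 push(49)): stack <51,49>
after step 5 (#5 pop() → 49): stack <51>
after step 6 (#6 push(63)): stack <51,63>
after step 7 (#7 push(17)): stack <51,63,17>
after step 8 (#8 push(40)): stack <51,63,17,40>
after step 9 (#9 push(50)): stack <51,63,17,40,50>

linearizable — witness: #1 < #3 < #2 < #4 < #5 < #6 < #7 < #8 < #9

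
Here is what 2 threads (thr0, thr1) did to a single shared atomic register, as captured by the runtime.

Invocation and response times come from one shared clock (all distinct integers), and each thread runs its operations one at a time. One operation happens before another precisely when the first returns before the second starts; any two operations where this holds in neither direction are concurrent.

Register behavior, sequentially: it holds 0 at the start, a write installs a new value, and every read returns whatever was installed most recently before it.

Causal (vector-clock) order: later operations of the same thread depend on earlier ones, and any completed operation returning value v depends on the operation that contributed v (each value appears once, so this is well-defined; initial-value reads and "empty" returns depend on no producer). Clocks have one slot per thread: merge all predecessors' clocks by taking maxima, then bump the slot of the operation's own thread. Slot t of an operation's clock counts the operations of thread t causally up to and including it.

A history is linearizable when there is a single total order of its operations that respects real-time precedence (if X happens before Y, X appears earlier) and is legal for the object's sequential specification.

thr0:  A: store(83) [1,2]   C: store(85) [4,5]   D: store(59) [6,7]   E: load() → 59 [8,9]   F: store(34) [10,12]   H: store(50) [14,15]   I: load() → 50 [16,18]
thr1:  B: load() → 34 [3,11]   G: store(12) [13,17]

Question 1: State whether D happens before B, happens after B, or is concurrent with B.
Answer: concurrent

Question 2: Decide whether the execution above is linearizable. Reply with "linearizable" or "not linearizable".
linearizable

a witness: A, C, D, E, F, B, G, H, I
step 1: A store(83) — value 83
step 2: C store(85) — value 85
step 3: D store(59) — value 59
step 4: E load() → 59 — value 59
step 5: F store(34) — value 34
step 6: B load() → 34 — value 34
step 7: G store(12) — value 12
step 8: H store(50) — value 50
step 9: I load() → 50 — value 50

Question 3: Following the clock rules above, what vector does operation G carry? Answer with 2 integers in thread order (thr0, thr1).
Answer: (5, 2)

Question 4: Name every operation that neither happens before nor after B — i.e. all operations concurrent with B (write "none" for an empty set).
Answer: C, D, E, F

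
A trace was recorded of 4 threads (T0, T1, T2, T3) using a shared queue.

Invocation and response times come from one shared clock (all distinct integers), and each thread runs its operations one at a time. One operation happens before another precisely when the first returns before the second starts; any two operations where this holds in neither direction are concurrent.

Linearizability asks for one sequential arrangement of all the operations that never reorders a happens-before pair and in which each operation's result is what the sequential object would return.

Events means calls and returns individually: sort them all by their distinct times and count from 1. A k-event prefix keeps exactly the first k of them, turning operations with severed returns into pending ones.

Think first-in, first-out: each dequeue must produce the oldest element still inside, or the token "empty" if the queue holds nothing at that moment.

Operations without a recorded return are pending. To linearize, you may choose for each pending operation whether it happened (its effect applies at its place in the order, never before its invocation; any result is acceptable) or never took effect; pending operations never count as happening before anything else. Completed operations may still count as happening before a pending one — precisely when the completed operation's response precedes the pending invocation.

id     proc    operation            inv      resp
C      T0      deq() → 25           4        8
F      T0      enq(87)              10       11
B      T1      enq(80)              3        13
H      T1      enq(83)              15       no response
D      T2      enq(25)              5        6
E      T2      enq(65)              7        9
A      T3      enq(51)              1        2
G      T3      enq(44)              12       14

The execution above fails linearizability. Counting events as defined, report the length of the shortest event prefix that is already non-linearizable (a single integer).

a valid linearization of events 1..7 exists, for instance A, B, C, D:
step 1: A enq(51) — queue <51>
step 2: B enq(80) (pending, included) — queue <51,80>
step 3: C deq() (pending, included) — queue <80>
step 4: D enq(25) — queue <80,25>
event 8 — C's response, time 8 — after it, nothing linearizes
every completion of the 2 pending operations (B, E) was checked; none linearizes
take A, C, D (pending dropped): step 2 already fails, because C deq() → 25 cannot occur there
take A, D, C (pending dropped): step 3 already fails, because C deq() → 25 cannot occur there

8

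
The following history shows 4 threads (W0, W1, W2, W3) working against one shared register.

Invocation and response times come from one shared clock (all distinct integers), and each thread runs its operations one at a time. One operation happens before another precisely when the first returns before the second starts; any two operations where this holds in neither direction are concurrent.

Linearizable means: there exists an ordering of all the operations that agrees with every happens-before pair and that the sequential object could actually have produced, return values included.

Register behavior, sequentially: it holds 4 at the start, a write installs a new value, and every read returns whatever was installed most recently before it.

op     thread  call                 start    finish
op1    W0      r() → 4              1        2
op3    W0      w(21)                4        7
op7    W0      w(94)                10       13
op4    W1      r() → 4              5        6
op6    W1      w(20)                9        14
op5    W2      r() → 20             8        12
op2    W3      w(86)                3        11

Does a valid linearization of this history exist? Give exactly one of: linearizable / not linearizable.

one valid linearization: op1, op4, op2, op3, op6, op5, op7
1. op1 r() → 4, leaving value 4
2. op4 r() → 4, leaving value 4
3. op2 w(86), leaving value 86
4. op3 w(21), leaving value 21
5. op6 w(20), leaving value 20
6. op5 r() → 20, leaving value 20
7. op7 w(94), leaving value 94

linearizable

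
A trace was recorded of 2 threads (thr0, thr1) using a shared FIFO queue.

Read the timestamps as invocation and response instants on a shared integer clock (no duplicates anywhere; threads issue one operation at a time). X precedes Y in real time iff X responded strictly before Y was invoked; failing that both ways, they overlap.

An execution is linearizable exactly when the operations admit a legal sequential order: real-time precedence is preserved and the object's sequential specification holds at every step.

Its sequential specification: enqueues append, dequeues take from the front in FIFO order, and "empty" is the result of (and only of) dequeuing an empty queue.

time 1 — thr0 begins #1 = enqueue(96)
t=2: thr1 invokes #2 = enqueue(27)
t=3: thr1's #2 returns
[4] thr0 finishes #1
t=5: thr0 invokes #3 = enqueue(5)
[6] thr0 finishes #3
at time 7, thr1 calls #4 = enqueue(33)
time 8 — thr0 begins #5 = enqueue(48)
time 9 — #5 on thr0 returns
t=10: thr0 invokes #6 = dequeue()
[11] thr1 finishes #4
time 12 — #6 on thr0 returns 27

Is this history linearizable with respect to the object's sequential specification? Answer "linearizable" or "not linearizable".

one valid linearization: #2, #1, #3, #4, #5, #6
after step 1 (#2 enqueue(27)): queue <27>
after step 2 (#1 enqueue(96)): queue <27,96>
after step 3 (#3 enqueue(5)): queue <27,96,5>
after step 4 (#4 enqueue(33)): queue <27,96,5,33>
after step 5 (#5 enqueue(48)): queue <27,96,5,33,48>
after step 6 (#6 dequeue() → 27): queue <96,5,33,48>

linearizable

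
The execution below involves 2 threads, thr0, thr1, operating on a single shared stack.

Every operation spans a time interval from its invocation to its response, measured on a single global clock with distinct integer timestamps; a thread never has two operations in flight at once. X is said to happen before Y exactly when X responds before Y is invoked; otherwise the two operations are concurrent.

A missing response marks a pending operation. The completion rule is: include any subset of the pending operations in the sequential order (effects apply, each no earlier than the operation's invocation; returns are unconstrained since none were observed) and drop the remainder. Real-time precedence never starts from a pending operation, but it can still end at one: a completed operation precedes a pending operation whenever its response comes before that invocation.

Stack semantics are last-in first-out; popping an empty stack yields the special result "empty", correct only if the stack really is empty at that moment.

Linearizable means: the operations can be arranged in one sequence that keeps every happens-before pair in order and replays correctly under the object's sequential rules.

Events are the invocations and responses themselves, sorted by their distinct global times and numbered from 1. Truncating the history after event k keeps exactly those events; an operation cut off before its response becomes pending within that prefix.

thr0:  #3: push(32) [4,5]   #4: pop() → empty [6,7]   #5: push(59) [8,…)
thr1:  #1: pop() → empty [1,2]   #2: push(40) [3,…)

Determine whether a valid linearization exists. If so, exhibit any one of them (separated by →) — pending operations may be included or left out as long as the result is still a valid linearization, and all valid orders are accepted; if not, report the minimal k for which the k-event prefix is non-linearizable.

through event 6 a valid linearization exists; event 7 (#4 responding at time 7) ends that
the completed operations (3 total) allow one real-time order; the stack replay rejects it
completion choices over the 1 pending operation (#2) were checked; none helps
sample order #1, #3, #4 (pending dropped) stalls at step 3 — #4 pop() → empty has no legal effect

not linearizable — minimal violating prefix: 7 events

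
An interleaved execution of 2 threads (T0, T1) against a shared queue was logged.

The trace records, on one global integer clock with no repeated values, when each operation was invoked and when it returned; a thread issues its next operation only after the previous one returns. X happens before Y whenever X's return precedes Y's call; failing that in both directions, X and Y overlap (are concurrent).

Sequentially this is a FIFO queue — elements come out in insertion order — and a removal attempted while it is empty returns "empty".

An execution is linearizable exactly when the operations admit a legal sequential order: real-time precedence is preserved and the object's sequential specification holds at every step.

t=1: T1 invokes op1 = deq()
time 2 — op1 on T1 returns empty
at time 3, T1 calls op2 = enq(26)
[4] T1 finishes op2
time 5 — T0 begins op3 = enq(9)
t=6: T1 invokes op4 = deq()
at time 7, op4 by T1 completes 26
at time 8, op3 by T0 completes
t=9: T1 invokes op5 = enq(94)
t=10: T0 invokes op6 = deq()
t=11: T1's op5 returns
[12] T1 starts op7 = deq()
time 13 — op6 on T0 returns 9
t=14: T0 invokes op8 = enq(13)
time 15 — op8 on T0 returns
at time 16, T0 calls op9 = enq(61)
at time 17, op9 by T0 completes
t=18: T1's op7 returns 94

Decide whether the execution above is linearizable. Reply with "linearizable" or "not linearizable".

a witness: op1, op2, op3, op4, op5, op6, op7, op8, op9
step 1: op1 deq() → empty — queue <>
step 2: op2 enq(26) — queue <26>
step 3: op3 enq(9) — queue <26,9>
step 4: op4 deq() → 26 — queue <9>
step 5: op5 enq(94) — queue <9,94>
step 6: op6 deq() → 9 — queue <94>
step 7: op7 deq() → 94 — queue <>
step 8: op8 enq(13) — queue <13>
step 9: op9 enq(61) — queue <13,61>

linearizable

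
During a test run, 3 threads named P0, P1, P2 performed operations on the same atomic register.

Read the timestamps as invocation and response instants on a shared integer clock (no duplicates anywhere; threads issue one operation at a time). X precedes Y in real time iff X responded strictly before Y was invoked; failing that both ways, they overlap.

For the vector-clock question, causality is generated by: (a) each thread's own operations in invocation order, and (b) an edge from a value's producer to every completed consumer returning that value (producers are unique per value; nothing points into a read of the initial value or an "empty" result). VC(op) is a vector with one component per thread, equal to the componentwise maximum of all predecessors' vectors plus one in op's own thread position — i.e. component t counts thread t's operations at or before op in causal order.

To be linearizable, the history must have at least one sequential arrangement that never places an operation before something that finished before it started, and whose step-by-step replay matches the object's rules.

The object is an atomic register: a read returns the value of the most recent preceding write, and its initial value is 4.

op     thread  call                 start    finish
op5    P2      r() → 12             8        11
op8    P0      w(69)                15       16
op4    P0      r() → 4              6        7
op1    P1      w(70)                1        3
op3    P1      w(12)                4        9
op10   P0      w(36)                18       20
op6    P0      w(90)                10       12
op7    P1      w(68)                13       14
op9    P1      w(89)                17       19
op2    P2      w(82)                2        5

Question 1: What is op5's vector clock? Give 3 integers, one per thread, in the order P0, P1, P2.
(0, 2, 2)

invoked at 2, op2 has no predecessors; its own P2 bump gives (0, 0, 1)
invoked at 1, op1 has no predecessors; its own P1 bump gives (0, 1, 0)
invoked at 6, op4 has no predecessors; its own P0 bump gives (1, 0, 0)
op3 (invocation 4): componentwise max over VC(op1)=(0, 1, 0), +1 at P1, giving (0, 2, 0)
op6 (invocation 10): componentwise max over VC(op4)=(1, 0, 0), +1 at P0, giving (2, 0, 0)
op7 (invocation 13): componentwise max over VC(op3)=(0, 2, 0), +1 at P1, giving (0, 3, 0)
op8 (invocation 15): componentwise max over VC(op6)=(2, 0, 0), +1 at P0, giving (3, 0, 0)
op5 (invocation 8): componentwise max over VC(op2)=(0, 0, 1), VC(op3)=(0, 2, 0), +1 at P2, giving (0, 2, 2)
op9 (invocation 17): componentwise max over VC(op7)=(0, 3, 0), +1 at P1, giving (0, 4, 0)
op10 (invocation 18): componentwise max over VC(op8)=(3, 0, 0), +1 at P0, giving (4, 0, 0)
target: VC(op5) = (0, 2, 2)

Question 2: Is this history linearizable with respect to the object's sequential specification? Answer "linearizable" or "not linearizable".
not linearizable

cut after 6 events: linearizable; cut after 7 events (op4 responds, time 7): not linearizable
all 2 real-time-respecting orders fail — 3 completed atomic register operations, no legal replay
including or dropping the 1 pending operation (op3) in any combination fails
take op1, op2, op4 (pending dropped): step 3 already fails, because op4 r() → 4 cannot occur there
take op2, op1, op4 (pending dropped): step 3 already fails, because op4 r() → 4 cannot occur there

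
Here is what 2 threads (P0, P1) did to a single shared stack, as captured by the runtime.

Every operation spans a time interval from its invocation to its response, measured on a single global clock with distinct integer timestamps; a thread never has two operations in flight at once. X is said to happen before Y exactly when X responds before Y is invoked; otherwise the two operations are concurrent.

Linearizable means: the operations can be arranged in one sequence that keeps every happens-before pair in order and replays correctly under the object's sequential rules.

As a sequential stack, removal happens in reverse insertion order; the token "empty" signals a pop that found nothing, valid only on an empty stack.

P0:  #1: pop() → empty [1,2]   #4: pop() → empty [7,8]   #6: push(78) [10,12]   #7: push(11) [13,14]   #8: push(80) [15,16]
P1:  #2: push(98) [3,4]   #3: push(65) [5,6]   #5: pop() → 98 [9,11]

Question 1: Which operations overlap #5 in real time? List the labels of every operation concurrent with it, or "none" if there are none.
#6

#5 spans [9,11]; an op avoiding the whole window 9..11 is ordered, any other is concurrent
#1 [1,2]: before
#2 [3,4]: before
#3 [5,6]: before
#4 [7,8]: before
#6 [10,12]: concurrent
#7 [13,14]: after
#8 [15,16]: after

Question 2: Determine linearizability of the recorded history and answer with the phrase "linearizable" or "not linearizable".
not linearizable

prefix check: 1..7 passes, 1..8 fails once #4's time-8 response joins
one real-time candidate order over the 4 completed operations — the stack replay rejects it
take #1, #2, #3, #4: step 4 already fails, because #4 pop() → empty cannot occur there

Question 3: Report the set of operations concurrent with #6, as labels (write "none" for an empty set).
#5

#6 runs from 10 to 12; window-overlapping ops are concurrent
#1 [1,2]: before
#2 [3,4]: before
#3 [5,6]: before
#4 [7,8]: before
#5 [9,11]: concurrent
#7 [13,14]: after
#8 [15,16]: after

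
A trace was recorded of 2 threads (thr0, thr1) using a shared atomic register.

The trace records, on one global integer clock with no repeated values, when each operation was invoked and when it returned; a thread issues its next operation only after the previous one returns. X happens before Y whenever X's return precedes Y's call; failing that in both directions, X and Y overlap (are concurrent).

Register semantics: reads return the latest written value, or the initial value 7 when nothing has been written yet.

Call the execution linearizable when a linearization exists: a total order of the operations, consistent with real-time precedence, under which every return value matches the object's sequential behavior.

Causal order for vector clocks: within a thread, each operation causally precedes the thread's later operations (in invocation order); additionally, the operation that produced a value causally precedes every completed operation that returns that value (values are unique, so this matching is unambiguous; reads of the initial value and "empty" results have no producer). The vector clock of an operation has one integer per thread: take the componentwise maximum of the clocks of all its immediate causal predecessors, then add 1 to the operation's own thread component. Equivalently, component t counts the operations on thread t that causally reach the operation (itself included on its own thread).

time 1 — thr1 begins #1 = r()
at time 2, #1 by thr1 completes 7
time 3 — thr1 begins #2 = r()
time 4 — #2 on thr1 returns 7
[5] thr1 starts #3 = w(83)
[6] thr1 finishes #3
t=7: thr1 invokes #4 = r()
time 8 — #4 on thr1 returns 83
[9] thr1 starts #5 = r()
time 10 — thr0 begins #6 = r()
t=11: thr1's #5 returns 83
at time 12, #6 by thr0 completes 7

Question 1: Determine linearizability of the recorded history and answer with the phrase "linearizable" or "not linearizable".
already the first 12 events (up to #6's response at time 12) admit no linearization; the first 11 still do
the 6 completed operations admit 2 real-time orders; each fails the atomic register replay
e.g. #1, #2, #3, #4, #5, #6: illegal at step 6, since #6 r() → 7 cannot apply there
e.g. #1, #2, #3, #4, #6, #5: illegal at step 5, since #6 r() → 7 cannot apply there

not linearizable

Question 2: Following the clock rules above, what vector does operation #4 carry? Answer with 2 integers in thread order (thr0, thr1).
#1, invoked 1, has no incoming edges; only thr1's bump applies → (0, 1)
#6, invoked 10, has no incoming edges; only thr0's bump applies → (1, 0)
merge at #2 (invoked 3): VC(#1)=(0, 1), own-thread bump on thr1 → (0, 2)
merge at #3 (invoked 5): VC(#2)=(0, 2), own-thread bump on thr1 → (0, 3)
merge at #4 (invoked 7): VC(#3)=(0, 3), own-thread bump on thr1 → (0, 4)
merge at #5 (invoked 9): VC(#3)=(0, 3), VC(#4)=(0, 4), own-thread bump on thr1 → (0, 5)
target: VC(#4) = (0, 4)

(0, 4)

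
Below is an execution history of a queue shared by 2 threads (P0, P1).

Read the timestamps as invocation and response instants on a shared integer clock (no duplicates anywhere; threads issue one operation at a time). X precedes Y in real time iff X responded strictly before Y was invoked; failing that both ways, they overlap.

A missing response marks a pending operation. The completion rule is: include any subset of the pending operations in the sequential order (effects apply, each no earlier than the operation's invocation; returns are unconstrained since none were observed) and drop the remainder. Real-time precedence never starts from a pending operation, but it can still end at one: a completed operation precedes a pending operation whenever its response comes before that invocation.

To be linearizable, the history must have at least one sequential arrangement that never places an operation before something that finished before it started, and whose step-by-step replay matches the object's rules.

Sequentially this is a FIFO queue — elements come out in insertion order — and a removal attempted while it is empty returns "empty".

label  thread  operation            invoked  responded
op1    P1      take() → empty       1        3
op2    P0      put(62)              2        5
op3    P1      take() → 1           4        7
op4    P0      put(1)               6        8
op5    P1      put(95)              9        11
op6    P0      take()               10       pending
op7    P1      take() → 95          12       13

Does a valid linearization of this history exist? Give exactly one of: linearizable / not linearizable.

not linearizable

cut after 6 events: linearizable; cut after 7 events (op3 responds, time 7): not linearizable
all 3 real-time-respecting orders fail — 3 completed queue operations, no legal replay
every completion of the 1 pending operation (op4) was checked; none linearizes
sample order op1, op2, op3 (pending dropped) stalls at step 3 — op3 take() → 1 has no legal effect
sample order op1, op3, op2 (pending dropped) stalls at step 2 — op3 take() → 1 has no legal effect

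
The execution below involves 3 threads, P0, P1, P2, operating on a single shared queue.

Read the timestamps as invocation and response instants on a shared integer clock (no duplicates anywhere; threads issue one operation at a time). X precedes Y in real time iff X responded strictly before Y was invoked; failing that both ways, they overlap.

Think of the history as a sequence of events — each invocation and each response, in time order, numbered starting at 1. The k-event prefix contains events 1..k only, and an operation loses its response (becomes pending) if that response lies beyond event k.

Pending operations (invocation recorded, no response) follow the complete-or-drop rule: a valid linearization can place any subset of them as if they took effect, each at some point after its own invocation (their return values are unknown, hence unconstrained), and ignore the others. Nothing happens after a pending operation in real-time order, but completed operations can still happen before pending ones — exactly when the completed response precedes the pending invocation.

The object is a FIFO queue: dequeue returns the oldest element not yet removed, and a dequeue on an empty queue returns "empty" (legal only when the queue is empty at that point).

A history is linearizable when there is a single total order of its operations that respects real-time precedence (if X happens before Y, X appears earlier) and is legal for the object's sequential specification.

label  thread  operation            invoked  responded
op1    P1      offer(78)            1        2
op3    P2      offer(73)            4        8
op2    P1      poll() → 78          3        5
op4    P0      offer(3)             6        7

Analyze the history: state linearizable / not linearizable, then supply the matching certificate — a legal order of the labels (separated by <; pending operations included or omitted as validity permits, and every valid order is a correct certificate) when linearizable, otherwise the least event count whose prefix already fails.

step 1: op1 offer(78) — queue <78>
step 2: op2 poll() → 78 — queue <>
step 3: op3 offer(73) — queue <73>
step 4: op4 offer(3) — queue <73,3>

linearizable — witness: op1 < op2 < op3 < op4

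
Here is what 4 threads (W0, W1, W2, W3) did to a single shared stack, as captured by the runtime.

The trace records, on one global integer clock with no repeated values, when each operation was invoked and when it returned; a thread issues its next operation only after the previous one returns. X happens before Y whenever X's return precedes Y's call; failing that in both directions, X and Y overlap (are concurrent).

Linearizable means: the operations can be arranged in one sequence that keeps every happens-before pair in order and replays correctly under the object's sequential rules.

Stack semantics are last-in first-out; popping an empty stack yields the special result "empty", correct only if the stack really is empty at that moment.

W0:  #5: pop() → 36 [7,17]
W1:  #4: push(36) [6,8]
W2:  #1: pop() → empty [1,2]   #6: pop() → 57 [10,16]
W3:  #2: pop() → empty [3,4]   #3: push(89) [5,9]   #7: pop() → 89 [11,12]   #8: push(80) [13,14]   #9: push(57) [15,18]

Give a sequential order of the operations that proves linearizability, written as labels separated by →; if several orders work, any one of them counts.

1. #1 pop() → empty, leaving stack <>
2. #2 pop() → empty, leaving stack <>
3. #3 push(89), leaving stack <89>
4. #4 push(36), leaving stack <89,36>
5. #5 pop() → 36, leaving stack <89>
6. #7 pop() → 89, leaving stack <>
7. #8 push(80), leaving stack <80>
8. #9 push(57), leaving stack <80,57>
9. #6 pop() → 57, leaving stack <80>

#1 → #2 → #3 → #4 → #5 → #7 → #8 → #9 → #6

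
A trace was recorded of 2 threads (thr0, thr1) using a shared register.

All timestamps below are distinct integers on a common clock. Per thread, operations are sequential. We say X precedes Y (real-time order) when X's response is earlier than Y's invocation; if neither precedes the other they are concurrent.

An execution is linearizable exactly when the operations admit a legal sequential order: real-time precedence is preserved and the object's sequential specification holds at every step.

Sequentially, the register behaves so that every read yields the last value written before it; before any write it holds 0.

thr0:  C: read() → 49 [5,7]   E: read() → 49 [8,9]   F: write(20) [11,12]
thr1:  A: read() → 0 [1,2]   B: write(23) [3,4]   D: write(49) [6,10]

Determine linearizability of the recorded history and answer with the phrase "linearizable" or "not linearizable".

linearizable

one valid linearization: A, B, D, C, E, F
1. A read() → 0, leaving value 0
2. B write(23), leaving value 23
3. D write(49), leaving value 49
4. C read() → 49, leaving value 49
5. E read() → 49, leaving value 49
6. F write(20), leaving value 20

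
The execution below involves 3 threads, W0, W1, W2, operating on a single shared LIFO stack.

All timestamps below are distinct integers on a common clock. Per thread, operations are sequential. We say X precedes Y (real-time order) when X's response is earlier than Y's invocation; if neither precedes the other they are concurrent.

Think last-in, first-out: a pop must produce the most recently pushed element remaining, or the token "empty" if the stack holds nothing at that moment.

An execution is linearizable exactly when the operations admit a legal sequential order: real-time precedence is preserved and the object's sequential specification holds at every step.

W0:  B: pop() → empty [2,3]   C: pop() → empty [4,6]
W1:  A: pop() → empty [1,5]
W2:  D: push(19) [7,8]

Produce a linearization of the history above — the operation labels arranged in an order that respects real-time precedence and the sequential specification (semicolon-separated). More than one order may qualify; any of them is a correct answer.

A; B; C; D

after step 1 (A pop() → empty): stack <>
after step 2 (B pop() → empty): stack <>
after step 3 (C pop() → empty): stack <>
after step 4 (D push(19)): stack <19>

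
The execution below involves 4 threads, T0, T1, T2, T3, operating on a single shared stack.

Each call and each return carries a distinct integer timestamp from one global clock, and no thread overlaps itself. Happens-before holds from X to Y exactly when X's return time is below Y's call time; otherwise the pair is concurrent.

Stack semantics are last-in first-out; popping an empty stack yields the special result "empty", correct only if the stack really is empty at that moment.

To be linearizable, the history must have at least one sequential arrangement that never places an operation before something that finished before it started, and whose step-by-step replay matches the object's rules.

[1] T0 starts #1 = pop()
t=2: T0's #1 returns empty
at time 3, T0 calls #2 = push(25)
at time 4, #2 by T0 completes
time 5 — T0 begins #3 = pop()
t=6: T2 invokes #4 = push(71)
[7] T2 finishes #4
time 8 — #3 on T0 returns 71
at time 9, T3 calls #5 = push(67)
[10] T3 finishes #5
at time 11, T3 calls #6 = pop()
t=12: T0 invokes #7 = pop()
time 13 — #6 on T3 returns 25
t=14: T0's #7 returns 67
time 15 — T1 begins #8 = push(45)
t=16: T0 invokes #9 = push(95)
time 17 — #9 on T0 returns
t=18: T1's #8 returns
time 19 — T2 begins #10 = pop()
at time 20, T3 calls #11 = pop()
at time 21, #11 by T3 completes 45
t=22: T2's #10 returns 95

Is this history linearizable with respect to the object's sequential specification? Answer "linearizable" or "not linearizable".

linearizable

witness order: #1, #2, #4, #3, #5, #7, #6, #8, #9, #10, #11
after step 1 (#1 pop() → empty): stack <>
after step 2 (#2 push(25)): stack <25>
after step 3 (#4 push(71)): stack <25,71>
after step 4 (#3 pop() → 71): stack <25>
after step 5 (#5 push(67)): stack <25,67>
after step 6 (#7 pop() → 67): stack <25>
after step 7 (#6 pop() → 25): stack <>
after step 8 (#8 push(45)): stack <45>
after step 9 (#9 push(95)): stack <45,95>
after step 10 (#10 pop() → 95): stack <45>
after step 11 (#11 pop() → 45): stack <>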